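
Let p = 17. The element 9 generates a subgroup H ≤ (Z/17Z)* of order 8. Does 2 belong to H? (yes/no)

yes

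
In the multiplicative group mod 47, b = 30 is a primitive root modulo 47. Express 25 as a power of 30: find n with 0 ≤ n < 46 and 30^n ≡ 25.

26

Successive powers of 30 modulo 47:
  30^0=1  30^1=30  30^2=7  30^3=22  30^4=2  30^5=13
  30^6=14  30^7=44  30^8=4  30^9=26  30^10=28  30^11=41
  30^12=8  30^13=5  30^14=9  30^15=35  30^16=16  30^17=10
  30^18=18  30^19=23  30^20=32  30^21=20  30^22=36  30^23=46
  30^24=17  30^25=40  30^26=25
So 30^26 ≡ 25 (mod 47), giving n = 26.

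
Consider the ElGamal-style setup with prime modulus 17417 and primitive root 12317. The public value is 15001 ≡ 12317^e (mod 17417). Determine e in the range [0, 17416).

14919

Baby-step giant-step with m = ceil(sqrt(17416)) = 132.
Baby table (12317^j mod 17417 for j=0..131):
  0:1  1:12317  2:6419  3:7060  4:12356  5:16523  6:13563  7:9024
  8:10731  9:13531  10:15471  11:14327  12:14032  13:3253  14:8101  15:15441
  16:10574  17:13049  18:457  19:3178  20:7427  21:4275  22:3584  23:9450
  24:15256  25:13556  26:9890  27:632  28:16362  29:16064  30:3168  31:6176
  32:9753  33:2652  34:7809  35:6779  36:17262  37:6735  38:15241  39:2971
  40:690  41:16651  42:5192  43:12057  44:8727  45:10152  46:5541  47:8691
  48:2165  49:878  50:15786  51:10191  52:15645  53:15194  54:16250  55:12503
  56:15754  57:16638  58:1824  59:15695  60:4032  61:6277  62:17163  63:6542
  64:6772  65:711  66:14053  67:655  68:3564  69:6948  70:8795  71:11692
  72:6608  73:1095  74:6357  75:9754  76:14969  77:14228  78:13839  79:12201
  80:5841  81:11387  82:11995  83:11421  84:12765  85:3246  86:8967  87:5342
  88:13405  89:13642  90:6715  91:12739  92:13927  93:16243  94:13369  95:5655
  96:2052  97:2417  98:4536  99:13593  100:12777  101:11714  102:16327  103:2977
  104:4924  105:2914  106:12718  107:16525  108:3363  109:4445  110:7434  111:3409
  112:13683  113:6619  114:14663  115:7298  116:329  117:11549  118:4394  119:6279
  120:6963  121:1963  122:3475  123:8006  124:12265  125:10364  126:4195  127:10993
  128:1023  129:7800  130:428  131:11742
Giant step factor: 12317^(-132) ≡ 5733 (mod 17417).
Scan 15001·5733^i mod 17417 for i = 0, 1, …:
  i=0: 15001   i=1: 13004   i=2: 7172   i=3: 12956
  i=4: 10660   i=5: 14944   i=6: 17146   i=7: 13887
  i=8: 1064   i=9: 3962     …   i=112: 542
  i=113: 7060
Match at i=113, j=3: e = 113·132 + 3 = 14919.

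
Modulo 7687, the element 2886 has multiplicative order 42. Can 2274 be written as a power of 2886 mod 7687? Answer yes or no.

yes

2274 ∈ ⟨2886⟩ iff 2274^42 ≡ 1 (mod 7687), since |⟨2886⟩| = 42.
2274^42 mod 7687 = 1.
Since 1 = 1, 2274 lies in the subgroup.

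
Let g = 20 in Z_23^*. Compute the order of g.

22

The order of 20 must divide p − 1 = 22 = 2 · 11.
Divisors: 1, 2, 11, 22.
Check each in increasing order: 20^1 ≡ 20;  20^2 ≡ 9;  20^11 ≡ 22;  20^22 ≡ 1.
Smallest exponent giving 1 is 22.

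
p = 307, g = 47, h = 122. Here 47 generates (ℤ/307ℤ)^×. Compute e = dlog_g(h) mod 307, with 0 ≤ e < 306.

256

Baby-step giant-step with m = ceil(sqrt(306)) = 18.
Baby table (47^j mod 307 for j=0..17):
  0:1  1:47  2:60  3:57  4:223  5:43  6:179  7:124
  8:302  9:72  10:7  11:22  12:113  13:92  14:26  15:301
  16:25  17:254
Giant step factor: 47^(-18) ≡ 114 (mod 307).
Scan 122·114^i mod 307 for i = 0, 1, …:
  i=0: 122   i=1: 93   i=2: 164   i=3: 276
  i=4: 150   i=5: 215   i=6: 257   i=7: 133
  i=8: 119   i=9: 58     …   i=13: 177
  i=14: 223
Match at i=14, j=4: e = 14·18 + 4 = 256.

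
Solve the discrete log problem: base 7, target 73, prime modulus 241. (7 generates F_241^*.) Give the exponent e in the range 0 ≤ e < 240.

Baby-step giant-step with m = ceil(sqrt(240)) = 16.
Baby table (7^j mod 241 for j=0..15):
  0:1  1:7  2:49  3:102  4:232  5:178  6:41  7:46
  8:81  9:85  10:113  11:68  12:235  13:199  14:188  15:111
Giant step factor: 7^(-16) ≡ 183 (mod 241).
Scan 73·183^i mod 241 for i = 0, 1, …:
  i=0: 73   i=1: 104   i=2: 234   i=3: 165
  i=4: 70   i=5: 37   i=6: 23   i=7: 112
  i=8: 11   i=9: 85
Match at i=9, j=9: e = 9·16 + 9 = 153.

153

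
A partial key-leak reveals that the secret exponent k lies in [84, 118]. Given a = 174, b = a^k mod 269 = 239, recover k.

108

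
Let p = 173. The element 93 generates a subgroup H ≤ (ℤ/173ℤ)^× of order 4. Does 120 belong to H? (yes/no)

no

⟨93⟩ has order 4; its elements mod 173 are {1, 80, 93, 172}.
120 is not in this set.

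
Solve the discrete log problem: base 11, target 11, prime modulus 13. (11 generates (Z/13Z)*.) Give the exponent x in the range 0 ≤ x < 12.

1

Successive powers of 11 modulo 13:
  11^0=1  11^1=11
So 11^1 ≡ 11 (mod 13), giving x = 1.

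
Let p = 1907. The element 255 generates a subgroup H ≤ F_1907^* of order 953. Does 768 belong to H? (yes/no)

768 ∈ ⟨255⟩ iff 768^953 ≡ 1 (mod 1907), since |⟨255⟩| = 953.
768^953 mod 1907 = 1.
Since 1 = 1, 768 lies in the subgroup.

yes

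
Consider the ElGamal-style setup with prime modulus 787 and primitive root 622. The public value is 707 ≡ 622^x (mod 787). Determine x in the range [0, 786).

406

Baby-step giant-step with m = ceil(sqrt(786)) = 29.
Baby table (622^j mod 787 for j=0..28):
  0:1  1:622  2:467  3:71  4:90  5:103  6:319  7:94
  8:230  9:613  10:378  11:590  12:238  13:80  14:179  15:371
  16:171  17:117  18:370  19:336  20:437  21:299  22:246  23:334
  24:767  25:152  26:104  27:154  28:561
Giant step factor: 622^(-29) ≡ 536 (mod 787).
Scan 707·536^i mod 787 for i = 0, 1, …:
  i=0: 707   i=1: 405   i=2: 655   i=3: 78
  i=4: 97   i=5: 50   i=6: 42   i=7: 476
  i=8: 148   i=9: 628     …   i=13: 301
  i=14: 1
Match at i=14, j=0: x = 14·29 + 0 = 406.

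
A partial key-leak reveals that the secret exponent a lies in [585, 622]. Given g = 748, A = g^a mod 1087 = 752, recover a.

Compute 748^585 mod 1087 = 1052, then multiply by 748 repeatedly:
  748^585=1052  748^586=995  748^587=752
Found 752 at exponent 587.

587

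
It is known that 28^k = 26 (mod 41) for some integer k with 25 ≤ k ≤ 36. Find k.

27

Compute 28^25 mod 41 = 38, then multiply by 28 repeatedly:
  28^25=38  28^26=39  28^27=26
Found 26 at exponent 27.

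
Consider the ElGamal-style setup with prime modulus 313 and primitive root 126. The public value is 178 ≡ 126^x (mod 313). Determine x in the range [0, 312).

Baby-step giant-step with m = ceil(sqrt(312)) = 18.
Baby table (126^j mod 313 for j=0..17):
  0:1  1:126  2:226  3:306  4:57  5:296  6:49  7:227
  8:119  9:283  10:289  11:106  12:210  13:168  14:197  15:95
  16:76  17:186
Giant step factor: 126^(-18) ≡ 8 (mod 313).
Scan 178·8^i mod 313 for i = 0, 1, …:
  i=0: 178   i=1: 172   i=2: 124   i=3: 53
  i=4: 111   i=5: 262   i=6: 218   i=7: 179
  i=8: 180   i=9: 188     …   i=14: 231
  i=15: 283
Match at i=15, j=9: x = 15·18 + 9 = 279.

279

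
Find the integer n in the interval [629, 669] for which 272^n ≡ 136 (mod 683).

652

Compute 272^629 mod 683 = 69, then multiply by 272 repeatedly:
  272^629=69  272^630=327  272^631=154  272^632=225  272^633=413
  272^634=324  272^635=21  272^636=248  272^637=522  272^638=603
  272^639=96  272^640=158  272^641=630  272^642=610  272^643=634
  272^644=332  272^645=148  272^646=642  272^647=459  272^648=542
  272^649=579  272^650=398  272^651=342  272^652=136
Found 136 at exponent 652.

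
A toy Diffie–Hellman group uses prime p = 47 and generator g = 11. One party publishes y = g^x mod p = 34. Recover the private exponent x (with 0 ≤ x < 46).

18

Successive powers of 11 modulo 47:
  11^0=1  11^1=11  11^2=27  11^3=15  11^4=24  11^5=29
  11^6=37  11^7=31  11^8=12  11^9=38  11^10=42  11^11=39
  11^12=6  11^13=19  11^14=21  11^15=43  11^16=3  11^17=33
  11^18=34
So 11^18 ≡ 34 (mod 47), giving x = 18.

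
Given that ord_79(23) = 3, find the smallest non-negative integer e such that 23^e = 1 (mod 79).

Successive powers of 23 modulo 79:
  23^0=1
So 23^0 ≡ 1 (mod 79), giving e = 0.

0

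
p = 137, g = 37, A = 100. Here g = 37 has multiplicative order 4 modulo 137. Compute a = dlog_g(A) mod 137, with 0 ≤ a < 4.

Successive powers of 37 modulo 137:
  37^0=1  37^1=37  37^2=136  37^3=100
So 37^3 ≡ 100 (mod 137), giving a = 3.

3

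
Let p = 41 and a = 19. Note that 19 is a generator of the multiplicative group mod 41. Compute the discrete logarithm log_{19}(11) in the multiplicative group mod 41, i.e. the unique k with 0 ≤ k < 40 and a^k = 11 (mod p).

27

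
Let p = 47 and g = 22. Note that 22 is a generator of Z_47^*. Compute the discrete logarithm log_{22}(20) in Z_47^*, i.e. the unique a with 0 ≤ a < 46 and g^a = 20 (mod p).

7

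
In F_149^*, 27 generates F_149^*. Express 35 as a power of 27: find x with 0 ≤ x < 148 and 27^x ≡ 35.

86

Baby-step giant-step with m = ceil(sqrt(148)) = 13.
Baby table (27^j mod 149 for j=0..12):
  0:1  1:27  2:133  3:15  4:107  5:58  6:76  7:115
  8:125  9:97  10:86  11:87  12:114
Giant step factor: 27^(-13) ≡ 111 (mod 149).
Scan 35·111^i mod 149 for i = 0, 1, …:
  i=0: 35   i=1: 11   i=2: 29   i=3: 90
  i=4: 7   i=5: 32   i=6: 125
Match at i=6, j=8: x = 6·13 + 8 = 86.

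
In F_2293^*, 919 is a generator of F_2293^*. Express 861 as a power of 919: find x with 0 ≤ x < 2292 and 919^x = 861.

299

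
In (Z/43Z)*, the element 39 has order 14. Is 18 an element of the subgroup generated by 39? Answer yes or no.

no

⟨39⟩ has order 14; its elements mod 43 are {1, 2, 4, 8, 11, 16, 21, 22, 27, 32, 35, 39, 41, 42}.
18 is not in this set.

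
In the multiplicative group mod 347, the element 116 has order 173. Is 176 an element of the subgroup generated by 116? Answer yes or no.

yes

176 ∈ ⟨116⟩ iff 176^173 ≡ 1 (mod 347), since |⟨116⟩| = 173.
176^173 mod 347 = 1.
Since 1 = 1, 176 lies in the subgroup.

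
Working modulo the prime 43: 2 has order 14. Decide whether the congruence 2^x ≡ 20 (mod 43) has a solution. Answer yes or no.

no

⟨2⟩ has order 14; its elements mod 43 are {1, 2, 4, 8, 11, 16, 21, 22, 27, 32, 35, 39, 41, 42}.
20 is not in this set.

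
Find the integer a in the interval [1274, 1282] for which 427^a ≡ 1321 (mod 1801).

1278

Compute 427^1274 mod 1801 = 140, then multiply by 427 repeatedly:
  427^1274=140  427^1275=347  427^1276=487  427^1277=834  427^1278=1321
Found 1321 at exponent 1278.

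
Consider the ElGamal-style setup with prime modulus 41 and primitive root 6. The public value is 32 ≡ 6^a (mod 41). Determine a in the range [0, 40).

10

Successive powers of 6 modulo 41:
  6^0=1  6^1=6  6^2=36  6^3=11  6^4=25  6^5=27
  6^6=39  6^7=29  6^8=10  6^9=19  6^10=32
So 6^10 ≡ 32 (mod 41), giving a = 10.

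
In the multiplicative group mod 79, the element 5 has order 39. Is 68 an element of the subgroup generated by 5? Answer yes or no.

no

68 ∈ ⟨5⟩ iff 68^39 ≡ 1 (mod 79), since |⟨5⟩| = 39.
68^39 mod 79 = 78.
Since 78 ≠ 1, 68 does not lie in the subgroup.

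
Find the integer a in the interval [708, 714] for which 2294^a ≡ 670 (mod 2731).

713

Compute 2294^708 mod 2731 = 2015, then multiply by 2294 repeatedly:
  2294^708=2015  2294^709=1558  2294^710=1904  2294^711=907  2294^712=2367
  2294^713=670
Found 670 at exponent 713.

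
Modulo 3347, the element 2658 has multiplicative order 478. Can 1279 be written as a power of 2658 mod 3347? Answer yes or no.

yes

1279 ∈ ⟨2658⟩ iff 1279^478 ≡ 1 (mod 3347), since |⟨2658⟩| = 478.
1279^478 mod 3347 = 1.
Since 1 = 1, 1279 lies in the subgroup.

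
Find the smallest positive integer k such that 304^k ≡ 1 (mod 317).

The order of 304 must divide p − 1 = 316 = 2^2 · 79.
Divisors: 1, 2, 4, 79, 158, 316.
Check each in increasing order: 304^1 ≡ 304;  304^2 ≡ 169;  304^4 ≡ 31;  304^79 ≡ 114;  304^158 ≡ 316;  304^316 ≡ 1.
Smallest exponent giving 1 is 316.

316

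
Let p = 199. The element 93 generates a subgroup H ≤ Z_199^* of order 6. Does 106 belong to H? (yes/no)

yes

106 ∈ ⟨93⟩ iff 106^6 ≡ 1 (mod 199), since |⟨93⟩| = 6.
106^6 mod 199 = 1.
Since 1 = 1, 106 lies in the subgroup.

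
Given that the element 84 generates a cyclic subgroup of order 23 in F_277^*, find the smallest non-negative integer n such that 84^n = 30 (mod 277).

16

Successive powers of 84 modulo 277:
  84^0=1  84^1=84  84^2=131  84^3=201  84^4=264  84^5=16
  84^6=236  84^7=157  84^8=169  84^9=69  84^10=256  84^11=175
  84^12=19  84^13=211  84^14=273  84^15=218  84^16=30
So 84^16 ≡ 30 (mod 277), giving n = 16.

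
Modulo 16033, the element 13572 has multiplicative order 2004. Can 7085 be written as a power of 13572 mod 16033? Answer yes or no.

7085 ∈ ⟨13572⟩ iff 7085^2004 ≡ 1 (mod 16033), since |⟨13572⟩| = 2004.
7085^2004 mod 16033 = 6449.
Since 6449 ≠ 1, 7085 does not lie in the subgroup.

no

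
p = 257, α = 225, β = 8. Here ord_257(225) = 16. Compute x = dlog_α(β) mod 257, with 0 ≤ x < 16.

Successive powers of 225 modulo 257:
  225^0=1  225^1=225  225^2=253  225^3=128  225^4=16  225^5=2
  225^6=193  225^7=249  225^8=256  225^9=32  225^10=4  225^11=129
  225^12=241  225^13=255  225^14=64  225^15=8
So 225^15 ≡ 8 (mod 257), giving x = 15.

15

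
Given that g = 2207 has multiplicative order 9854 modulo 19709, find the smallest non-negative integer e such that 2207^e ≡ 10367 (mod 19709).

5224

Baby-step giant-step with m = ceil(sqrt(9854)) = 100.
Baby table (2207^j mod 19709 for j=0..99):
  0:1  1:2207  2:2726  3:5037  4:783  5:13398  6:5886  7:2171
  8:2110  9:5446  10:16541  11:4919  12:16283  13:7074  14:2790  15:8322
  16:17575  17:713  18:16580  19:12156  20:4343  21:6427  22:13618  23:18410
  24:10621  25:6546  26:325  27:7751  28:18754  29:1178  30:17967  31:18370
  32:1177  33:15760  34:15644  35:15849  36:14977  37:2246  38:9963  39:12806
  40:136  41:4517  42:15974  43:14926  44:7943  45:8900  46:12136  47:19330
  48:11034  49:11423  50:2750  51:18587  52:7080  53:16032  54:4969  55:8379
  56:5411  57:18132  58:8054  59:17369  60:19087  61:6876  62:19111  63:717
  64:5699  65:3351  66:4782  67:9559  68:8083  69:2536  70:19305  71:14986
  72:2400  73:14788  74:18721  75:7183  76:6845  77:9821  78:14756  79:7224
  80:18496  81:3333  82:4474  83:19618  84:15962  85:8151  86:14649  87:7583
  88:2740  89:16226  90:19238  91:5080  92:16848  93:12362  94:5678  95:16131
  96:6663  97:2327  98:11349  99:16813
Giant step factor: 2207^(-100) ≡ 3811 (mod 19709).
Scan 10367·3811^i mod 19709 for i = 0, 1, …:
  i=0: 10367   i=1: 11801   i=2: 17382   i=3: 853
  i=4: 18507   i=5: 11375   i=6: 10034   i=7: 4114
  i=8: 9799   i=9: 15143     …   i=51: 2842
  i=52: 10621
Match at i=52, j=24: e = 52·100 + 24 = 5224.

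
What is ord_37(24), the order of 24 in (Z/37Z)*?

36

The order of 24 must divide p − 1 = 36 = 2^2 · 3^2.
Divisors: 1, 2, 3, 4, 6, 9, 12, 18, 36.
Check each in increasing order: 24^1 ≡ 24;  24^2 ≡ 21;  24^3 ≡ 23;  24^4 ≡ 34;  24^6 ≡ 11;  24^9 ≡ 31;  24^12 ≡ 10;  24^18 ≡ 36;  24^36 ≡ 1.
Smallest exponent giving 1 is 36.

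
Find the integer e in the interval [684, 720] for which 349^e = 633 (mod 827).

Compute 349^684 mod 827 = 471, then multiply by 349 repeatedly:
  349^684=471  349^685=633
Found 633 at exponent 685.

685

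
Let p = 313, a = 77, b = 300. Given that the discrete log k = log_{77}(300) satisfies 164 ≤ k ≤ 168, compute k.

166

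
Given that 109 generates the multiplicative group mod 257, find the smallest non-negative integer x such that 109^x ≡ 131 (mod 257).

37

Baby-step giant-step with m = ceil(sqrt(256)) = 16.
Baby table (109^j mod 257 for j=0..15):
  0:1  1:109  2:59  3:6  4:140  5:97  6:36  7:69
  8:68  9:216  10:157  11:151  12:11  13:171  14:135  15:66
Giant step factor: 109^(-16) ≡ 128 (mod 257).
Scan 131·128^i mod 257 for i = 0, 1, …:
  i=0: 131   i=1: 63   i=2: 97
Match at i=2, j=5: x = 2·16 + 5 = 37.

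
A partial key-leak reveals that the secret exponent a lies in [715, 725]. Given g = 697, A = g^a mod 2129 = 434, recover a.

721

Compute 697^715 mod 2129 = 693, then multiply by 697 repeatedly:
  697^715=693  697^716=1867  697^717=480  697^718=307  697^719=1079
  697^720=526  697^721=434
Found 434 at exponent 721.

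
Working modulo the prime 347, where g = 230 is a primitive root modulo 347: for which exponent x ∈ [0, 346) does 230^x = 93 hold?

Baby-step giant-step with m = ceil(sqrt(346)) = 19.
Baby table (230^j mod 347 for j=0..18):
  0:1  1:230  2:156  3:139  4:46  5:170  6:236  7:148
  8:34  9:186  10:99  11:215  12:176  13:228  14:43  15:174
  16:115  17:78  18:243
Giant step factor: 230^(-19) ≡ 166 (mod 347).
Scan 93·166^i mod 347 for i = 0, 1, …:
  i=0: 93   i=1: 170
Match at i=1, j=5: x = 1·19 + 5 = 24.

24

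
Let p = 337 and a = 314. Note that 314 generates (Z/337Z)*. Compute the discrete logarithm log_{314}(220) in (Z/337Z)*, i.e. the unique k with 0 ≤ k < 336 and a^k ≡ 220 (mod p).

Baby-step giant-step with m = ceil(sqrt(336)) = 19.
Baby table (314^j mod 337 for j=0..18):
  0:1  1:314  2:192  3:302  4:131  5:20  6:214  7:133
  8:311  9:261  10:63  11:236  12:301  13:154  14:165  15:249
  16:2  17:291  18:47
Giant step factor: 314^(-19) ≡ 207 (mod 337).
Scan 220·207^i mod 337 for i = 0, 1, …:
  i=0: 220   i=1: 45   i=2: 216   i=3: 228
  i=4: 16   i=5: 279   i=6: 126   i=7: 133
Match at i=7, j=7: k = 7·19 + 7 = 140.

140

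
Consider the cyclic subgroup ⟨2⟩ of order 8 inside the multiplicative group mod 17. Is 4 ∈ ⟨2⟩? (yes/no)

yes

⟨2⟩ has order 8; its elements mod 17 are {1, 2, 4, 8, 9, 13, 15, 16}.
4 is in this set.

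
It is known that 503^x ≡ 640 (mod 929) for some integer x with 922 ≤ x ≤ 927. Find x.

922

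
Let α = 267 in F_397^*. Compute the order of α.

132

The order of 267 must divide p − 1 = 396 = 2^2 · 3^2 · 11.
Divisors: 1, 2, 3, 4, 6, 9, 11, 12, 18, 22, 33, 36, 44, 66, 99, 132, 198, 396.
Check each in increasing order: 267^1 ≡ 267;  267^2 ≡ 226;  267^3 ≡ 395;  267^4 ≡ 260;  267^6 ≡ 4;  267^9 ≡ 389;  267^11 ≡ 177;  267^12 ≡ 16;  267^18 ≡ 64;  267^22 ≡ 363;  267^33 ≡ 334;  267^36 ≡ 126;  267^44 ≡ 362;  267^66 ≡ 396;  267^99 ≡ 63;  267^132 ≡ 1.
Smallest exponent giving 1 is 132.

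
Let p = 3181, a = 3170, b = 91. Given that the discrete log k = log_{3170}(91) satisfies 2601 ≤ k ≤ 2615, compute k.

2607

Compute 3170^2601 mod 3181 = 2870, then multiply by 3170 repeatedly:
  3170^2601=2870  3170^2602=240  3170^2603=541  3170^2604=411  3170^2605=1841
  3170^2606=2016  3170^2607=91
Found 91 at exponent 2607.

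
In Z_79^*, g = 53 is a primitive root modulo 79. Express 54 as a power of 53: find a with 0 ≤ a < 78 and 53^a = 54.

71

Baby-step giant-step with m = ceil(sqrt(78)) = 9.
Baby table (53^j mod 79 for j=0..8):
  0:1  1:53  2:44  3:41  4:40  5:66  6:22  7:60
  8:20
Giant step factor: 53^(-9) ≡ 12 (mod 79).
Scan 54·12^i mod 79 for i = 0, 1, …:
  i=0: 54   i=1: 16   i=2: 34   i=3: 13
  i=4: 77   i=5: 55   i=6: 28   i=7: 20
Match at i=7, j=8: a = 7·9 + 8 = 71.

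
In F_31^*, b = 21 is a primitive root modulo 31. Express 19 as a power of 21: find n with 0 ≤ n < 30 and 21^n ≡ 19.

Successive powers of 21 modulo 31:
  21^0=1  21^1=21  21^2=7  21^3=23  21^4=18  21^5=6
  21^6=2  21^7=11  21^8=14  21^9=15  21^10=5  21^11=12
  21^12=4  21^13=22  21^14=28  21^15=30  21^16=10  21^17=24
  21^18=8  21^19=13  21^20=25  21^21=29  21^22=20  21^23=17
  21^24=16  21^25=26  21^26=19
So 21^26 ≡ 19 (mod 31), giving n = 26.

26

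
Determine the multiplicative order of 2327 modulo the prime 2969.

1484

The order of 2327 must divide p − 1 = 2968 = 2^3 · 7 · 53.
Divisors: 1, 2, 4, 7, 8, 14, 28, 53, 56, 106, 212, 371, 424, 742, 1484, 2968.
Check each in increasing order: 2327^1 ≡ 2327;  2327^2 ≡ 2442;  2327^4 ≡ 1612;  2327^7 ≡ 984;  2327^8 ≡ 669;  2327^14 ≡ 362;  2327^28 ≡ 408;  2327^53 ≡ 1438;  2327^56 ≡ 200;  2327^106 ≡ 1420;  2327^212 ≡ 449;  2327^371 ≡ 964;  2327^424 ≡ 2678;  2327^742 ≡ 2968;  2327^1484 ≡ 1.
Smallest exponent giving 1 is 1484.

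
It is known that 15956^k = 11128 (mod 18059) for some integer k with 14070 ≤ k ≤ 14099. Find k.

Compute 15956^14070 mod 18059 = 863, then multiply by 15956 repeatedly:
  15956^14070=863  15956^14071=9070  15956^14072=14153  15956^14073=15532  15956^14074=4935
  15956^14075=5620  15956^14076=9785  15956^14077=9405  15956^14078=13949  15956^14079=11128
Found 11128 at exponent 14079.

14079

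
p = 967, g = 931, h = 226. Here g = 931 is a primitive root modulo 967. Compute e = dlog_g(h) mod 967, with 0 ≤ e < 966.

Baby-step giant-step with m = ceil(sqrt(966)) = 32.
Baby table (931^j mod 967 for j=0..31):
  0:1  1:931  2:329  3:727  4:904  5:334  6:547  7:615
  8:101  9:232  10:351  11:902  12:406  13:856  14:128  15:227
  16:531  17:224  18:639  19:204  20:392  21:393  22:357  23:686
  24:446  25:383  26:717  27:297  28:912  29:46  30:278  31:629
Giant step factor: 931^(-32) ≡ 955 (mod 967).
Scan 226·955^i mod 967 for i = 0, 1, …:
  i=0: 226   i=1: 189   i=2: 633   i=3: 140
  i=4: 254   i=5: 820   i=6: 797   i=7: 106
  i=8: 662   i=9: 759     …   i=16: 878
  i=17: 101
Match at i=17, j=8: e = 17·32 + 8 = 552.

552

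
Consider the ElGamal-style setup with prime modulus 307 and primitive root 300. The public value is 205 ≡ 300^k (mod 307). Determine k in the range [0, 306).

27

Baby-step giant-step with m = ceil(sqrt(306)) = 18.
Baby table (300^j mod 307 for j=0..17):
  0:1  1:300  2:49  3:271  4:252  5:78  6:68  7:138
  8:262  9:8  10:251  11:85  12:19  13:174  14:10  15:237
  16:183  17:254
Giant step factor: 300^(-18) ≡ 24 (mod 307).
Scan 205·24^i mod 307 for i = 0, 1, …:
  i=0: 205   i=1: 8
Match at i=1, j=9: k = 1·18 + 9 = 27.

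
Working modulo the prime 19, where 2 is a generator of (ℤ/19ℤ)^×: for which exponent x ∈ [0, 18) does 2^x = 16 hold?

Successive powers of 2 modulo 19:
  2^0=1  2^1=2  2^2=4  2^3=8  2^4=16
So 2^4 ≡ 16 (mod 19), giving x = 4.

4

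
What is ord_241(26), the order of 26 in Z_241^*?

The order of 26 must divide p − 1 = 240 = 2^4 · 3 · 5.
Divisors: 1, 2, 3, 4, 5, 6, 8, 10, 12, 15, 16, 20, 24, 30, 40, 48, 60, 80, 120, 240.
Check each in increasing order: 26^1 ≡ 26;  26^2 ≡ 194;  26^3 ≡ 224;  26^4 ≡ 40;  26^5 ≡ 76;  26^6 ≡ 48;  26^8 ≡ 154;  26^10 ≡ 233;  26^12 ≡ 135;  26^15 ≡ 115;  26^16 ≡ 98;  26^20 ≡ 64;  26^24 ≡ 150;  26^30 ≡ 211;  26^40 ≡ 240;  26^48 ≡ 87;  26^60 ≡ 177;  26^80 ≡ 1.
Smallest exponent giving 1 is 80.

80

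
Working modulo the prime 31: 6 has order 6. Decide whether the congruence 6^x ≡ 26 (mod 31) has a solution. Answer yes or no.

yes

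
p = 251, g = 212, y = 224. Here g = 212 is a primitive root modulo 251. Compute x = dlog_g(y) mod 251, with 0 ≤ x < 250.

Baby-step giant-step with m = ceil(sqrt(250)) = 16.
Baby table (212^j mod 251 for j=0..15):
  0:1  1:212  2:15  3:168  4:225  5:10  6:112  7:150
  8:174  9:242  10:100  11:116  12:245  13:234  14:161  15:247
Giant step factor: 212^(-16) ≡ 214 (mod 251).
Scan 224·214^i mod 251 for i = 0, 1, …:
  i=0: 224   i=1: 246   i=2: 185   i=3: 183
  i=4: 6   i=5: 29   i=6: 182   i=7: 43
  i=8: 166   i=9: 133   i=10: 99   i=11: 102
  i=12: 242
Match at i=12, j=9: x = 12·16 + 9 = 201.

201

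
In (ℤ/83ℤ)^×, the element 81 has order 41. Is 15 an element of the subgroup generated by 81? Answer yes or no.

no

15 ∈ ⟨81⟩ iff 15^41 ≡ 1 (mod 83), since |⟨81⟩| = 41.
15^41 mod 83 = 82.
Since 82 ≠ 1, 15 does not lie in the subgroup.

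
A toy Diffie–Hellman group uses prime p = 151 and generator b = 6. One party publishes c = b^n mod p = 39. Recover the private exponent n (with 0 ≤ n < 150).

122

Baby-step giant-step with m = ceil(sqrt(150)) = 13.
Baby table (6^j mod 151 for j=0..12):
  0:1  1:6  2:36  3:65  4:88  5:75  6:148  7:133
  8:43  9:107  10:38  11:77  12:9
Giant step factor: 6^(-13) ≡ 14 (mod 151).
Scan 39·14^i mod 151 for i = 0, 1, …:
  i=0: 39   i=1: 93   i=2: 94   i=3: 108
  i=4: 2   i=5: 28   i=6: 90   i=7: 52
  i=8: 124   i=9: 75
Match at i=9, j=5: n = 9·13 + 5 = 122.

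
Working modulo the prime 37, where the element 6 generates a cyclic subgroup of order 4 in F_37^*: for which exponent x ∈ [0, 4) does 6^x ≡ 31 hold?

3

Successive powers of 6 modulo 37:
  6^0=1  6^1=6  6^2=36  6^3=31
So 6^3 ≡ 31 (mod 37), giving x = 3.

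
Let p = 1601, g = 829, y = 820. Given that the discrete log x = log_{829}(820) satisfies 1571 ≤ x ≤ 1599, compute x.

1574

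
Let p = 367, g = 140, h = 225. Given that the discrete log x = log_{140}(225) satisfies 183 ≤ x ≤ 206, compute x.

198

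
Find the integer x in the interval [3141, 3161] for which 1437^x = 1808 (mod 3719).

Compute 1437^3141 mod 3719 = 3026, then multiply by 1437 repeatedly:
  1437^3141=3026  1437^3142=851  1437^3143=3055  1437^3144=1615  1437^3145=99
  1437^3146=941  1437^3147=2220  1437^3148=2957  1437^3149=2111  1437^3150=2522
  1437^3151=1808
Found 1808 at exponent 3151.

3151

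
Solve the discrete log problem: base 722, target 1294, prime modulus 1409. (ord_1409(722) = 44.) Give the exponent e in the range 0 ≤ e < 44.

Baby-step giant-step with m = ceil(sqrt(44)) = 7.
Baby table (722^j mod 1409 for j=0..6):
  0:1  1:722  2:1363  3:604  4:707  5:396  6:1294
Giant step factor: 722^(-7) ≡ 1130 (mod 1409).
Scan 1294·1130^i mod 1409 for i = 0, 1, …:
  i=0: 1294
Match at i=0, j=6: e = 0·7 + 6 = 6.

6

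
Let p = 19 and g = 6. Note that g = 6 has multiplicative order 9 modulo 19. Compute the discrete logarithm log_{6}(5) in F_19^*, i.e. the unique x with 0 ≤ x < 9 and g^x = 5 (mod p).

5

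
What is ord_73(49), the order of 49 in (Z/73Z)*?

The order of 49 must divide p − 1 = 72 = 2^3 · 3^2.
Divisors: 1, 2, 3, 4, 6, 8, 9, 12, 18, 24, 36, 72.
Check each in increasing order: 49^1 ≡ 49;  49^2 ≡ 65;  49^3 ≡ 46;  49^4 ≡ 64;  49^6 ≡ 72;  49^8 ≡ 8;  49^9 ≡ 27;  49^12 ≡ 1.
Smallest exponent giving 1 is 12.

12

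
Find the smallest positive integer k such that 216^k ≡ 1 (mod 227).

226

The order of 216 must divide p − 1 = 226 = 2 · 113.
Divisors: 1, 2, 113, 226.
Check each in increasing order: 216^1 ≡ 216;  216^2 ≡ 121;  216^113 ≡ 226;  216^226 ≡ 1.
Smallest exponent giving 1 is 226.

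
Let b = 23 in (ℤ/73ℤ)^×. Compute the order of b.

36

The order of 23 must divide p − 1 = 72 = 2^3 · 3^2.
Divisors: 1, 2, 3, 4, 6, 8, 9, 12, 18, 24, 36, 72.
Check each in increasing order: 23^1 ≡ 23;  23^2 ≡ 18;  23^3 ≡ 49;  23^4 ≡ 32;  23^6 ≡ 65;  23^8 ≡ 2;  23^9 ≡ 46;  23^12 ≡ 64;  23^18 ≡ 72;  23^24 ≡ 8;  23^36 ≡ 1.
Smallest exponent giving 1 is 36.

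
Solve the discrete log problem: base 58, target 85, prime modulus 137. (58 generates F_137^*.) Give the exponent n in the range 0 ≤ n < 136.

Baby-step giant-step with m = ceil(sqrt(136)) = 12.
Baby table (58^j mod 137 for j=0..11):
  0:1  1:58  2:76  3:24  4:22  5:43  6:28  7:117
  8:73  9:124  10:68  11:108
Giant step factor: 58^(-12) ≡ 18 (mod 137).
Scan 85·18^i mod 137 for i = 0, 1, …:
  i=0: 85   i=1: 23   i=2: 3   i=3: 54
  i=4: 13   i=5: 97   i=6: 102   i=7: 55
  i=8: 31   i=9: 10   i=10: 43
Match at i=10, j=5: n = 10·12 + 5 = 125.

125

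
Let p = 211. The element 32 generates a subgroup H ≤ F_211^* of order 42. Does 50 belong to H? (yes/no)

yes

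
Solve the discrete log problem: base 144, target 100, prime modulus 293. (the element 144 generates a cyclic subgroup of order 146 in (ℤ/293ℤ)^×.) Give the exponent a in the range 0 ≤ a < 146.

92

Baby-step giant-step with m = ceil(sqrt(146)) = 13.
Baby table (144^j mod 293 for j=0..12):
  0:1  1:144  2:226  3:21  4:94  5:58  6:148  7:216
  8:46  9:178  10:141  11:87  12:222
Giant step factor: 144^(-13) ≡ 104 (mod 293).
Scan 100·104^i mod 293 for i = 0, 1, …:
  i=0: 100   i=1: 145   i=2: 137   i=3: 184
  i=4: 91   i=5: 88   i=6: 69   i=7: 144
Match at i=7, j=1: a = 7·13 + 1 = 92.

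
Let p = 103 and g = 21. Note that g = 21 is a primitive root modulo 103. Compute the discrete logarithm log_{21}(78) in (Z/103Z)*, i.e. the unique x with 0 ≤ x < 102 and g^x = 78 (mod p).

89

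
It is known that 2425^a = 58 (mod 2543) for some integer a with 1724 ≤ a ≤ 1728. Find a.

1728

Compute 2425^1724 mod 2543 = 1823, then multiply by 2425 repeatedly:
  2425^1724=1823  2425^1725=1041  2425^1726=1769  2425^1727=2327  2425^1728=58
Found 58 at exponent 1728.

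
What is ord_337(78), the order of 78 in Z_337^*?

The order of 78 must divide p − 1 = 336 = 2^4 · 3 · 7.
Divisors: 1, 2, 3, 4, 6, 7, 8, 12, 14, 16, 21, 24, 28, 42, 48, 56, 84, 112, 168, 336.
Check each in increasing order: 78^1 ≡ 78;  78^2 ≡ 18;  78^3 ≡ 56;  78^4 ≡ 324;  78^6 ≡ 103;  78^7 ≡ 283;  78^8 ≡ 169;  78^12 ≡ 162;  78^14 ≡ 220;  78^16 ≡ 253;  78^21 ≡ 252;  78^24 ≡ 295;  78^28 ≡ 209;  78^42 ≡ 148;  78^48 ≡ 79;  78^56 ≡ 208;  78^84 ≡ 336;  78^112 ≡ 128;  78^168 ≡ 1.
Smallest exponent giving 1 is 168.

168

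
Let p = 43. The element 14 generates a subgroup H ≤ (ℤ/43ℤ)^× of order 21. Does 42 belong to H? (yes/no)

no

⟨14⟩ has order 21; its elements mod 43 are {1, 4, 6, 9, 10, 11, 13, 14, 15, 16, 17, 21, 23, 24, 25, 31, 35, 36, 38, 40, 41}.
42 is not in this set.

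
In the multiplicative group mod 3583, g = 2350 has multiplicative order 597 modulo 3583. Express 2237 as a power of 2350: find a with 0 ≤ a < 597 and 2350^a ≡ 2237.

493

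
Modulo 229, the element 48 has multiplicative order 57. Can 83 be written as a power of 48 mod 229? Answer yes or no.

83 ∈ ⟨48⟩ iff 83^57 ≡ 1 (mod 229), since |⟨48⟩| = 57.
83^57 mod 229 = 1.
Since 1 = 1, 83 lies in the subgroup.

yes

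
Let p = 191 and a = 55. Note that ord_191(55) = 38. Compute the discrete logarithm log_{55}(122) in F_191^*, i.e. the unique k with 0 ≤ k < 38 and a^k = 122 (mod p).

11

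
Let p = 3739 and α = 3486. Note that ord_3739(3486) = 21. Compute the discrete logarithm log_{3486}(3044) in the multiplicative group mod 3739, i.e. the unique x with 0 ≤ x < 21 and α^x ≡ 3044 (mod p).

14

Successive powers of 3486 modulo 3739:
  3486^0=1  3486^1=3486  3486^2=446  3486^3=3071  3486^4=749  3486^5=1192
  3486^6=1283  3486^7=694  3486^8=151  3486^9=2926  3486^10=44  3486^11=85
  3486^12=929  3486^13=520  3486^14=3044
So 3486^14 ≡ 3044 (mod 3739), giving x = 14.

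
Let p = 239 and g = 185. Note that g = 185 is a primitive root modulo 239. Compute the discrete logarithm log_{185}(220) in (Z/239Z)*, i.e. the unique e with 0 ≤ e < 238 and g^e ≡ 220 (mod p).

134

Baby-step giant-step with m = ceil(sqrt(238)) = 16.
Baby table (185^j mod 239 for j=0..15):
  0:1  1:185  2:48  3:37  4:153  5:103  6:174  7:164
  8:226  9:224  10:93  11:236  12:162  13:95  14:128  15:19
Giant step factor: 185^(-16) ≡ 99 (mod 239).
Scan 220·99^i mod 239 for i = 0, 1, …:
  i=0: 220   i=1: 31   i=2: 201   i=3: 62
  i=4: 163   i=5: 124   i=6: 87   i=7: 9
  i=8: 174
Match at i=8, j=6: e = 8·16 + 6 = 134.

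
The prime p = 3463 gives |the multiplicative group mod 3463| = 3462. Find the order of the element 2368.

1154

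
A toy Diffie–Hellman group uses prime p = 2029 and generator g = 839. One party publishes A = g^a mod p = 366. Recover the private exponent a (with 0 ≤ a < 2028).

Baby-step giant-step with m = ceil(sqrt(2028)) = 46.
Baby table (839^j mod 2029 for j=0..45):
  0:1  1:839  2:1887  3:573  4:1903  5:1823  6:1660  7:846
  8:1673  9:1608  10:1856  11:941  12:218  13:292  14:1508  15:1145
  16:938  17:1759  18:718  19:1818  20:1523  21:1556  22:837  23:209
  24:857  25:757  26:46  27:43  28:1584  29:2010  30:291  31:669
  32:1287  33:365  34:1885  35:924  36:158  37:677  38:1912  39:1258
  40:382  41:1945  42:539  43:1783  44:564  45:439
Giant step factor: 839^(-46) ≡ 1535 (mod 2029).
Scan 366·1535^i mod 2029 for i = 0, 1, …:
  i=0: 366   i=1: 1806   i=2: 596   i=3: 1810
  i=4: 649   i=5: 2005   i=6: 1711   i=7: 859
  i=8: 1744   i=9: 789     …   i=41: 858
  i=42: 209
Match at i=42, j=23: a = 42·46 + 23 = 1955.

1955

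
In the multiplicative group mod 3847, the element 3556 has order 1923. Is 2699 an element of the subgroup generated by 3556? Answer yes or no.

2699 ∈ ⟨3556⟩ iff 2699^1923 ≡ 1 (mod 3847), since |⟨3556⟩| = 1923.
2699^1923 mod 3847 = 3846.
Since 3846 ≠ 1, 2699 does not lie in the subgroup.

no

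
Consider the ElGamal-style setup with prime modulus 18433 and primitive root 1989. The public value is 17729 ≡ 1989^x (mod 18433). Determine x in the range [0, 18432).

10249

Baby-step giant-step with m = ceil(sqrt(18432)) = 136.
Baby table (1989^j mod 18433 for j=0..135):
  0:1  1:1989  2:11459  3:8763  4:10422  5:10666  6:16724  7:10904
  8:10848  9:10062  10:13513  11:2043  12:8267  13:827  14:4366  15:2031
  16:2832  17:10783  18:9808  19:5998  20:3871  21:12858  22:7991  23:4853
  24:12158  25:16599  26:1908  27:16247  28:2234  29:1073  30:14402  31:696
  32:1869  33:12408  34:16158  35:9543  36:13470  37:8681  38:13221  39:11111
  40:17045  41:4218  42:2587  43:2736  44:4169  45:15724  46:12668  47:17174
  48:2737  49:6158  50:8750  51:2998  52:9163  53:13403  54:4449  55:1221
  56:13846  57:792  58:8483  59:6492  60:9488  61:14673  62:5158  63:10514
  64:9324  65:1838  66:6048  67:11156  68:14385  69:3749  70:9829  71:10901
  72:4881  73:12551  74:5657  75:7643  76:13135  77:5954  78:8520  79:6353
  80:9512  81:7110  82:3679  83:18063  84:1390  85:18193  86:1898  87:14790
  88:16675  89:5608  90:2347  91:4634  92:526  93:13966  94:18276  95:1088
  96:7371  97:6684  98:4283  99:2841  100:10251  101:2341  102:11133  103:5504
  104:16687  105:11043  106:10824  107:17625  108:14992  109:12927  110:16201  111:2905
  112:8516  113:16830  114:542  115:8924  116:17290  117:12265  118:8226  119:11443
  120:13805  121:11408  122:17922  123:15869  124:6145  125:1326  126:1495  127:5842
  128:6948  129:13255  130:5005  131:1125  132:7232  133:6708  134:15153  135:1362
Giant step factor: 1989^(-136) ≡ 728 (mod 18433).
Scan 17729·728^i mod 18433 for i = 0, 1, …:
  i=0: 17729   i=1: 3612   i=2: 12050   i=3: 16725
  i=4: 10020   i=5: 13525   i=6: 2978   i=7: 11323
  i=8: 3593   i=9: 16651     …   i=74: 9782
  i=75: 6158
Match at i=75, j=49: x = 75·136 + 49 = 10249.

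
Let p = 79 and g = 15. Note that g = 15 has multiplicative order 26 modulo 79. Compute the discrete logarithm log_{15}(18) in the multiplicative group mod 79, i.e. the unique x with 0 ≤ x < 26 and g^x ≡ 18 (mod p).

10

Successive powers of 15 modulo 79:
  15^0=1  15^1=15  15^2=67  15^3=57  15^4=65  15^5=27
  15^6=10  15^7=71  15^8=38  15^9=17  15^10=18
So 15^10 ≡ 18 (mod 79), giving x = 10.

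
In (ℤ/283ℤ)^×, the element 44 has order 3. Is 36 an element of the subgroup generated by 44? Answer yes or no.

no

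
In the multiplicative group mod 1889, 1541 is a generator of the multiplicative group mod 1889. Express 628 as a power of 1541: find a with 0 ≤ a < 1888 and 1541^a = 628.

1773

Baby-step giant-step with m = ceil(sqrt(1888)) = 44.
Baby table (1541^j mod 1889 for j=0..43):
  0:1  1:1541  2:208  3:1287  4:1706  5:1347  6:1605  7:604
  8:1376  9:958  10:969  11:919  12:1318  13:363  14:239  15:1833
  16:598  17:1575  18:1599  19:803  20:128  21:792  22:178  23:393
  24:1133  25:517  26:1428  27:1752  28:451  29:1728  30:1247  31:514
  32:583  33:1128  34:368  35:388  36:984  37:1366  38:660  39:778
  40:1272  41:1259  42:116  43:1190
Giant step factor: 1541^(-44) ≡ 273 (mod 1889).
Scan 628·273^i mod 1889 for i = 0, 1, …:
  i=0: 628   i=1: 1434   i=2: 459   i=3: 633
  i=4: 910   i=5: 971   i=6: 623   i=7: 69
  i=8: 1836   i=9: 643     …   i=39: 1060
  i=40: 363
Match at i=40, j=13: a = 40·44 + 13 = 1773.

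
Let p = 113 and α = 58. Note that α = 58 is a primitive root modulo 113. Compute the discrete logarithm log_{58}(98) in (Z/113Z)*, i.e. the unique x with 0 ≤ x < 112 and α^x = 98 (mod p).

28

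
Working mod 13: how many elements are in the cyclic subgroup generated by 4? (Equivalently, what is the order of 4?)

6

The order of 4 must divide p − 1 = 12 = 2^2 · 3.
Divisors: 1, 2, 3, 4, 6, 12.
Check each in increasing order: 4^1 ≡ 4;  4^2 ≡ 3;  4^3 ≡ 12;  4^4 ≡ 9;  4^6 ≡ 1.
Smallest exponent giving 1 is 6.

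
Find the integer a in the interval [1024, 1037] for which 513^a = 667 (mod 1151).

Compute 513^1024 mod 1151 = 1117, then multiply by 513 repeatedly:
  513^1024=1117  513^1025=974  513^1026=128  513^1027=57  513^1028=466
  513^1029=801  513^1030=6  513^1031=776  513^1032=993  513^1033=667
Found 667 at exponent 1033.

1033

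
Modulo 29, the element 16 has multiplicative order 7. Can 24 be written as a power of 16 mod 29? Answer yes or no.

⟨16⟩ has order 7; its elements mod 29 are {1, 7, 16, 20, 23, 24, 25}.
24 is in this set.

yes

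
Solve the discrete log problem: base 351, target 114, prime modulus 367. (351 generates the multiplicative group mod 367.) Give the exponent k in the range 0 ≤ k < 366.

234

Baby-step giant-step with m = ceil(sqrt(366)) = 20.
Baby table (351^j mod 367 for j=0..19):
  0:1  1:351  2:256  3:308  4:210  5:310  6:178  7:88
  8:60  9:141  10:313  11:130  12:122  13:250  14:37  15:142
  16:297  17:19  18:63  19:93
Giant step factor: 351^(-20) ≡ 55 (mod 367).
Scan 114·55^i mod 367 for i = 0, 1, …:
  i=0: 114   i=1: 31   i=2: 237   i=3: 190
  i=4: 174   i=5: 28   i=6: 72   i=7: 290
  i=8: 169   i=9: 120   i=10: 361   i=11: 37
Match at i=11, j=14: k = 11·20 + 14 = 234.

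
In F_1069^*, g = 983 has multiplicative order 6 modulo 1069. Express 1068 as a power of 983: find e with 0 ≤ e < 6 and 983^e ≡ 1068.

3

Successive powers of 983 modulo 1069:
  983^0=1  983^1=983  983^2=982  983^3=1068
So 983^3 ≡ 1068 (mod 1069), giving e = 3.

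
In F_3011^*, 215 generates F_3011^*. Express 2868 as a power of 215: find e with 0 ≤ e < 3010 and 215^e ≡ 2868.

1464

Baby-step giant-step with m = ceil(sqrt(3010)) = 55.
Baby table (215^j mod 3011 for j=0..54):
  0:1  1:215  2:1060  3:2075  4:497  5:1470  6:2906  7:1513
  8:107  9:1928  10:2013  11:2222  12:1992  13:718  14:809  15:2308
  16:2416  17:1548  18:1610  19:2896  20:2374  21:1551  22:2255  23:54
  24:2577  25:31  26:643  27:2750  28:1094  29:352  30:405  31:2767
  32:1738  33:306  34:2559  35:2183  36:2640  37:1532  38:1181  39:991
  40:2295  41:2632  42:2823  43:1734  44:2457  45:1330  46:2916  47:652
  48:1674  49:1601  50:961  51:1867  52:942  53:793  54:1879
Giant step factor: 215^(-55) ≡ 1314 (mod 3011).
Scan 2868·1314^i mod 3011 for i = 0, 1, …:
  i=0: 2868   i=1: 1791   i=2: 1783   i=3: 304
  i=4: 2004   i=5: 1642   i=6: 1712   i=7: 351
  i=8: 531   i=9: 2193     …   i=25: 875
  i=26: 2559
Match at i=26, j=34: e = 26·55 + 34 = 1464.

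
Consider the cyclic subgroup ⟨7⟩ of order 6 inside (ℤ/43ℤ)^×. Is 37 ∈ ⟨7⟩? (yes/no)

⟨7⟩ has order 6; its elements mod 43 are {1, 6, 7, 36, 37, 42}.
37 is in this set.

yes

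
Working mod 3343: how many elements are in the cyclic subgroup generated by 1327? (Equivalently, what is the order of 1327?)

The order of 1327 must divide p − 1 = 3342 = 2 · 3 · 557.
Divisors: 1, 2, 3, 6, 557, 1114, 1671, 3342.
Check each in increasing order: 1327^1 ≡ 1327;  1327^2 ≡ 2511;  1327^3 ≡ 2469;  1327^6 ≡ 1672;  1327^557 ≡ 1918;  1327^1114 ≡ 1424;  1327^1671 ≡ 1.
Smallest exponent giving 1 is 1671.

1671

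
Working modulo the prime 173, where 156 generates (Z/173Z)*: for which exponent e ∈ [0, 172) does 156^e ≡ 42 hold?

Baby-step giant-step with m = ceil(sqrt(172)) = 14.
Baby table (156^j mod 173 for j=0..13):
  0:1  1:156  2:116  3:104  4:135  5:127  6:90  7:27
  8:60  9:18  10:40  11:12  12:142  13:8
Giant step factor: 156^(-14) ≡ 159 (mod 173).
Scan 42·159^i mod 173 for i = 0, 1, …:
  i=0: 42   i=1: 104
Match at i=1, j=3: e = 1·14 + 3 = 17.

17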